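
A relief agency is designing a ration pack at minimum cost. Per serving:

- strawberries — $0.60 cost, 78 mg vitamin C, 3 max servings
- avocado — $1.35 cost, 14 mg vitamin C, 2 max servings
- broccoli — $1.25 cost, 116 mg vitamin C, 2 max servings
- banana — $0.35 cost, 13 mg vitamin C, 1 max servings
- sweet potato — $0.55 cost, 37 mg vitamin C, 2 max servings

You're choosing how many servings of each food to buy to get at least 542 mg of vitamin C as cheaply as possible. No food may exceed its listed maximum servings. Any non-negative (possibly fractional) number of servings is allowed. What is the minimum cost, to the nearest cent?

$5.45

Cost per mg of vitamin C: strawberries $0.0077, broccoli $0.0108, sweet potato $0.0149, banana $0.0269, avocado $0.0964.
Take 3 servings of strawberries: +234.0 mg vitamin C for $1.80 (total $1.80, still need 308.0 mg).
Take 2 servings of broccoli: +232.0 mg vitamin C for $2.50 (total $4.30, still need 76.0 mg).
Take 2 servings of sweet potato: +74.0 mg vitamin C for $1.10 (total $5.40, still need 2.0 mg).
Take 0.1538 servings of banana: +2.0 mg vitamin C for $0.05 (total $5.45, still need 0.0 mg).
Greedy by cheapest-per-mg is optimal for a single linear constraint, so the minimum cost is $5.45.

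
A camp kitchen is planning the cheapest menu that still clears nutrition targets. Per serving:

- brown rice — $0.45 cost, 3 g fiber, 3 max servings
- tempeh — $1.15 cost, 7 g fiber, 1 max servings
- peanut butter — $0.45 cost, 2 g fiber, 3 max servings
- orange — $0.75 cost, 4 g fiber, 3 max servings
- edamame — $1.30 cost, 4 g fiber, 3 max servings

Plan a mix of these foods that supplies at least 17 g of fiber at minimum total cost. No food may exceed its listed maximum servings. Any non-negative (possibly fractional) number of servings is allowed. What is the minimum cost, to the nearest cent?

$2.69

Cost per g of fiber: brown rice $0.1500, tempeh $0.1643, orange $0.1875, peanut butter $0.2250, edamame $0.3250.
Take 3 servings of brown rice: +9.0 g fiber for $1.35 (total $1.35, still need 8.0 g).
Take 1 serving of tempeh: +7.0 g fiber for $1.15 (total $2.50, still need 1.0 g).
Take 0.25 servings of orange: +1.0 g fiber for $0.19 (total $2.69, still need 0.0 g).
Greedy by cheapest-per-g is optimal for a single linear constraint, so the minimum cost is $2.69.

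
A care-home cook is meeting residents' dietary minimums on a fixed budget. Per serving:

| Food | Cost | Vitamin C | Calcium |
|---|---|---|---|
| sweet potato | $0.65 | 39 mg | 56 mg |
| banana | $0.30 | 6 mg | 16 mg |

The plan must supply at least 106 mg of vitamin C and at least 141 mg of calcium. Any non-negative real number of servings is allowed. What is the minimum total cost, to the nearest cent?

Two binding constraints pin down two serving amounts, so the optimal mix uses at most two foods. The candidates are each food alone (scaled to the tighter of vitamin C/calcium) and each pair with both constraints tight.
sweet potato only: max(106/39, 141/56) = 2.718 servings → $1.77.
banana only: max(106/6, 141/16) = 17.67 servings → $5.30.
sweet potato + banana: the both-tight solution has a negative serving — not a feasible corner.
Cheapest feasible corner: $1.77.

$1.77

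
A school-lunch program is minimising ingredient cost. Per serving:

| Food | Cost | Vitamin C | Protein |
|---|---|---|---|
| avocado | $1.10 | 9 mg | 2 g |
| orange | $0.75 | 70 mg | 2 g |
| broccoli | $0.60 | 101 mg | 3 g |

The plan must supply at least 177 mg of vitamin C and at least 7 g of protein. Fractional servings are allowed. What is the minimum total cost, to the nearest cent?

A basic optimal solution has at most two foods positive. Try each food alone and each pair with both targets met exactly.
avocado only: max(177/9, 7/2) = 19.67 servings → $21.63.
orange only: max(177/70, 7/2) = 3.5 servings → $2.62.
broccoli only: max(177/101, 7/3) = 2.333 servings → $1.40.
avocado + orange with both tight: 1.115 servings and 2.385 servings → $3.02.
avocado + broccoli with both tight: 1.006 servings and 1.663 servings → $2.10.
orange + broccoli: the both-tight solution has a negative serving — not a feasible corner.
Cheapest feasible corner: $1.40.

$1.40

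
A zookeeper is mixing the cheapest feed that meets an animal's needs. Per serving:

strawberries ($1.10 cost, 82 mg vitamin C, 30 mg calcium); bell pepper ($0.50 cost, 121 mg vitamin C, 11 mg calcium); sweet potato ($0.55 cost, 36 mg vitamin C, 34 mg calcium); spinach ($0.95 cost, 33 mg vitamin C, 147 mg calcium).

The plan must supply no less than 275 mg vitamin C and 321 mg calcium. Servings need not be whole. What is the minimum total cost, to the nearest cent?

A basic optimal solution has at most two foods positive. Try each food alone and each pair with both targets met exactly.
strawberries only: max(275/82, 321/30) = 10.7 servings → $11.77.
bell pepper only: max(275/121, 321/11) = 29.18 servings → $14.59.
sweet potato only: max(275/36, 321/34) = 9.441 servings → $5.19.
spinach only: max(275/33, 321/147) = 8.333 servings → $7.92.
strawberries + bell pepper: intersection lies outside the first quadrant.
strawberries + sweet potato with both targets exact would need a negative amount; discard.
strawberries + spinach with both tight: 2.696 servings and 1.633 servings → $4.52.
bell pepper + sweet potato: intersection lies outside the first quadrant.
bell pepper + spinach with both tight: 1.712 servings and 2.056 servings → $2.81.
sweet potato + spinach with both tight: 7.154 servings and 0.529 servings → $4.44.
The minimum over all feasible corners is $2.81.

$2.81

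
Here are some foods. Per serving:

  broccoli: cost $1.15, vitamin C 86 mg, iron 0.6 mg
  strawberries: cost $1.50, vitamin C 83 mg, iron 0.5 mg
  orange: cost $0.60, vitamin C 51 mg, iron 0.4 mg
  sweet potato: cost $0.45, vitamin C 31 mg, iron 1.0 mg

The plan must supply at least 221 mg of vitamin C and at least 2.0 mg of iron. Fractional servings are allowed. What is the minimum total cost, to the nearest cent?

$2.63

At the optimum either one food covers both requirements or two foods hit both targets exactly; no other combination can be cheaper.
broccoli only: max(221/86, 2.0/0.6) = 3.333 servings → $3.83.
strawberries only: max(221/83, 2.0/0.5) = 4 servings → $6.00.
orange only: max(221/51, 2.0/0.4) = 5 servings → $3.00.
sweet potato only: max(221/31, 2.0/1.0) = 7.129 servings → $3.21.
broccoli + strawberries with both targets exact would need a negative amount; discard.
broccoli + orange: intersection lies outside the first quadrant.
broccoli + sweet potato with both tight: 2.359 servings and 0.5846 servings → $2.98.
strawberries + orange with both targets exact would need a negative amount; discard.
strawberries + sweet potato with both tight: 2.356 servings and 0.8222 servings → $3.90.
orange + sweet potato with both tight: 4.119 servings and 0.3523 servings → $2.63.
The minimum over all feasible corners is $2.63.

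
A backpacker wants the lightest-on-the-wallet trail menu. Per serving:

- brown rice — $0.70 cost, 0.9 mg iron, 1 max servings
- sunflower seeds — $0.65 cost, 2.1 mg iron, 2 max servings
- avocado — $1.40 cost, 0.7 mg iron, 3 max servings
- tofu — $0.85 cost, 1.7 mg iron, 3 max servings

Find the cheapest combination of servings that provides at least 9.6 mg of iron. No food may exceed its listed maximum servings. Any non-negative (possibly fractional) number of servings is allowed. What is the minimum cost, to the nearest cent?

$4.08

Cost per mg of iron: sunflower seeds $0.3095, tofu $0.5000, brown rice $0.7778, avocado $2.0000.
Take 2 servings of sunflower seeds: +4.2 mg iron for $1.30 (total $1.30, still need 5.4 mg).
Take 3 servings of tofu: +5.1 mg iron for $2.55 (total $3.85, still need 0.3 mg).
Take 0.3333 servings of brown rice: +0.3 mg iron for $0.23 (total $4.08, still need 0.0 mg).
Filling from the cheapest source first is optimal under one linear minimum: $4.08.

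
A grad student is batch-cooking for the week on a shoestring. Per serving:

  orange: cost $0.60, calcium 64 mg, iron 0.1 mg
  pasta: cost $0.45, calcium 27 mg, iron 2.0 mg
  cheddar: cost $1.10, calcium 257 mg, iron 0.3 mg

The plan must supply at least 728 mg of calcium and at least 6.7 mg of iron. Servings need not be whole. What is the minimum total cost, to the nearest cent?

$4.11

Compare the cost at each extreme point of the feasible region.
orange only: max(728/64, 6.7/0.1) = 67 servings → $40.20.
pasta only: max(728/27, 6.7/2.0) = 26.96 servings → $12.13.
cheddar only: max(728/257, 6.7/0.3) = 22.33 servings → $24.57.
orange + pasta with both tight: 10.18 servings and 2.841 servings → $7.38.
orange + cheddar: intersection lies outside the first quadrant.
pasta + cheddar with both tight: 2.972 servings and 2.52 servings → $4.11.
So the least-cost plan costs $4.11.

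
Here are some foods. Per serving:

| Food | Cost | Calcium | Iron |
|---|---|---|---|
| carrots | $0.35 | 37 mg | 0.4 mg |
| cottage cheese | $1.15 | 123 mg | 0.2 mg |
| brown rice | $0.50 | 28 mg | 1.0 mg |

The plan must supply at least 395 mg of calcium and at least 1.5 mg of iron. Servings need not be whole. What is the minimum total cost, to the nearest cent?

$3.70

The cheapest plan sits at a corner of the feasible region — with two constraints it uses at most two foods.
carrots only: max(395/37, 1.5/0.4) = 10.68 servings → $3.74.
cottage cheese only: max(395/123, 1.5/0.2) = 7.5 servings → $8.62.
brown rice only: max(395/28, 1.5/1.0) = 14.11 servings → $7.05.
carrots + cottage cheese with both tight: 2.524 servings and 2.452 servings → $3.70.
carrots + brown rice: the both-tight solution has a negative serving — not a feasible corner.
cottage cheese + brown rice with both tight: 3.007 servings and 0.8986 servings → $3.91.
Cheapest feasible corner: $3.70.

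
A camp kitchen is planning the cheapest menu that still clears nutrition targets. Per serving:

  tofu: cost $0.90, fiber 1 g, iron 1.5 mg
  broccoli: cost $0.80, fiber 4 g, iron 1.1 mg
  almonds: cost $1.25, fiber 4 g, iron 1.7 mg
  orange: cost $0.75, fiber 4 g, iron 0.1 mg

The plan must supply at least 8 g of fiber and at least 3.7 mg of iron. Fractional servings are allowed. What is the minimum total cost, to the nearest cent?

$2.46

tofu only: max(8/1, 3.7/1.5) = 8 servings → $7.20.
broccoli only: max(8/4, 3.7/1.1) = 3.364 servings → $2.69.
almonds only: max(8/4, 3.7/1.7) = 2.176 servings → $2.72.
orange only: max(8/4, 3.7/0.1) = 37 servings → $27.75.
tofu + broccoli with both tight: 1.224 servings and 1.694 servings → $2.46.
tofu + almonds with both tight: 0.2791 servings and 1.93 servings → $2.66.
tofu + orange with both tight: 2.373 servings and 1.407 servings → $3.19.
broccoli + almonds: intersection lies outside the first quadrant.
broccoli + orange with both targets exact would need a negative amount; discard.
almonds + orange with both targets exact would need a negative amount; discard.
The minimum over all feasible corners is $2.46.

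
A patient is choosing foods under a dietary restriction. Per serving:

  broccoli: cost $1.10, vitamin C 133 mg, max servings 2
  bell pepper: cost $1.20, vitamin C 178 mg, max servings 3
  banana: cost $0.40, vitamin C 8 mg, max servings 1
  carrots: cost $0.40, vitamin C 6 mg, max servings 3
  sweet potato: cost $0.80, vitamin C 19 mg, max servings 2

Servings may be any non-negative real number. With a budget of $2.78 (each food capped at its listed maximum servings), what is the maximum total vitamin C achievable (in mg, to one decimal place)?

Vitamin C per dollar: bell pepper 148.3, broccoli 120.9, sweet potato 23.75, banana 20, carrots 15.
Take 2.317 servings of bell pepper: spends $2.78, +412.4 mg vitamin C (running total 412.4 mg).
Filling greedily by vitamin C-per-dollar is optimal for one linear limit, giving 412.4 mg.

412.4 mg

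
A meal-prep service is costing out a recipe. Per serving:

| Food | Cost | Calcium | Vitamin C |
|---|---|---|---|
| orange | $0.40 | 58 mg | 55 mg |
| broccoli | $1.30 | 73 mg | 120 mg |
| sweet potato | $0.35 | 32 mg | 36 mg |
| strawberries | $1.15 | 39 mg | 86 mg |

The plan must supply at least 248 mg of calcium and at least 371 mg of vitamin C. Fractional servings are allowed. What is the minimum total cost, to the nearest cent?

$2.70

Minimising a linear cost over {calcium ≥ 248, vitamin C ≥ 371, servings ≥ 0} — the optimum is at a vertex, using one or two foods.
orange only: max(248/58, 371/55) = 6.745 servings → $2.70.
broccoli only: max(248/73, 371/120) = 3.397 servings → $4.42.
sweet potato only: max(248/32, 371/36) = 10.31 servings → $3.61.
strawberries only: max(248/39, 371/86) = 6.359 servings → $7.31.
orange + broccoli with both tight: 0.909 servings and 2.675 servings → $3.84.
orange + sweet potato: the both-tight solution has a negative serving — not a feasible corner.
orange + strawberries with both tight: 2.413 servings and 2.771 servings → $4.15.
broccoli + sweet potato with both tight: 2.429 servings and 2.209 servings → $3.93.
broccoli + strawberries: the both-tight solution has a negative serving — not a feasible corner.
sweet potato + strawberries with both tight: 5.088 servings and 2.184 servings → $4.29.
So the least-cost plan costs $2.70.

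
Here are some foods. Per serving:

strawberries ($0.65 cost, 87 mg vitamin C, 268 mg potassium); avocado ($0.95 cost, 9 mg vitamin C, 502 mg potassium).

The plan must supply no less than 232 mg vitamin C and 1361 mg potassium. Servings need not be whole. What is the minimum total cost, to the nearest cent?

$2.94

For a min-cost LP with two ≥-constraints, a basic feasible solution has at most two positive variables.
strawberries only: max(232/87, 1361/268) = 5.078 servings → $3.30.
avocado only: max(232/9, 1361/502) = 25.78 servings → $24.49.
strawberries + avocado with both tight: 2.526 servings and 1.363 servings → $2.94.
Cheapest feasible corner: $2.94.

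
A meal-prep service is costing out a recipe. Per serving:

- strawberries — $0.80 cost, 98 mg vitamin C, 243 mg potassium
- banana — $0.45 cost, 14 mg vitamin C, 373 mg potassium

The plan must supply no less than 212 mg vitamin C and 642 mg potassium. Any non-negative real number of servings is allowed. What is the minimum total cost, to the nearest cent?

$1.85

Two binding constraints pin down two serving amounts, so the optimal mix uses at most two foods. The candidates are each food alone (scaled to the tighter of vitamin C/potassium) and each pair with both constraints tight.
strawberries only: max(212/98, 642/243) = 2.642 servings → $2.11.
banana only: max(212/14, 642/373) = 15.14 servings → $6.81.
strawberries + banana with both tight: 2.114 servings and 0.3439 servings → $1.85.
So the least-cost plan costs $1.85.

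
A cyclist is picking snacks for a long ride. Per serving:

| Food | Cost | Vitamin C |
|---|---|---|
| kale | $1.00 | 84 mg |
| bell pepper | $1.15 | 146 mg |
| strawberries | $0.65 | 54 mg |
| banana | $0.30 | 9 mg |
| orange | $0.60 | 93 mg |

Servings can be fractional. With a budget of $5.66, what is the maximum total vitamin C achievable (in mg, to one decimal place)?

877.3 mg

Vitamin C per dollar: orange 155, bell pepper 127, kale 84, strawberries 83.08, banana 30.
With no serving limits, spend the whole cost allowance on orange: $5.66 / $0.60 × 93 mg = 877.3 mg.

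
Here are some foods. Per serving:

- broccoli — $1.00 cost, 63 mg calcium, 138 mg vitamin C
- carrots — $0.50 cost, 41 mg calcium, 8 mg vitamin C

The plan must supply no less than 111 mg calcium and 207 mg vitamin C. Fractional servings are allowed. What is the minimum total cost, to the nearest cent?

$1.70

Compare the cost at each extreme point of the feasible region.
broccoli only: max(111/63, 207/138) = 1.762 servings → $1.76.
carrots only: max(111/41, 207/8) = 25.88 servings → $12.94.
broccoli + carrots with both tight: 1.474 servings and 0.4418 servings → $1.70.
Cheapest feasible corner: $1.70.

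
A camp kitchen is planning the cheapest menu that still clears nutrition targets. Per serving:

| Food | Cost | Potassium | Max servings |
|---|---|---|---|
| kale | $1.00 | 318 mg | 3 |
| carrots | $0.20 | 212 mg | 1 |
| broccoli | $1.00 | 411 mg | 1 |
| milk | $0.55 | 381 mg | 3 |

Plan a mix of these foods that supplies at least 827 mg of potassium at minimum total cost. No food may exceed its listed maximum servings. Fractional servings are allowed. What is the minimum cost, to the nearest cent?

$1.09

Cost per mg of potassium: carrots $0.0009, milk $0.0014, broccoli $0.0024, kale $0.0031.
Take 1 serving of carrots: +212.0 mg potassium for $0.20 (total $0.20, still need 615.0 mg).
Take 1.614 servings of milk: +615.0 mg potassium for $0.89 (total $1.09, still need 0.0 mg).
Greedy by cheapest-per-mg is optimal for a single linear constraint, so the minimum cost is $1.09.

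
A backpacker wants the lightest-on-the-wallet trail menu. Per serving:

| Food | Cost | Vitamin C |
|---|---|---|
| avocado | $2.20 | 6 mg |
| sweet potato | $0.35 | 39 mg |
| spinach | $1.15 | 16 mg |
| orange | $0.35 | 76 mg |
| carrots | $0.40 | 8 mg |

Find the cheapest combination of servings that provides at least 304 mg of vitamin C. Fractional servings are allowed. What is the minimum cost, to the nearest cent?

$1.40

Cost per mg of vitamin C: orange $0.0046, sweet potato $0.0090, carrots $0.0500, spinach $0.0719, avocado $0.3667.
With no serving limits, use only orange: 304 mg / 76 mg = 4 servings × $0.35 = $1.40.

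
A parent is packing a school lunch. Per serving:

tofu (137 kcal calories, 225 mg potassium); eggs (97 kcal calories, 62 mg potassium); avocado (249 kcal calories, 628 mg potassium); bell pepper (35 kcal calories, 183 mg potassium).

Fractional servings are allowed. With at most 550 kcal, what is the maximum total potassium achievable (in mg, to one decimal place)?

2875.7 mg

Potassium per kcal: bell pepper 5.229, avocado 2.522, tofu 1.642, eggs 0.6392.
With no serving limits, spend the whole calories allowance on bell pepper: 550 kcal / 35 kcal × 183 mg = 2875.7 mg.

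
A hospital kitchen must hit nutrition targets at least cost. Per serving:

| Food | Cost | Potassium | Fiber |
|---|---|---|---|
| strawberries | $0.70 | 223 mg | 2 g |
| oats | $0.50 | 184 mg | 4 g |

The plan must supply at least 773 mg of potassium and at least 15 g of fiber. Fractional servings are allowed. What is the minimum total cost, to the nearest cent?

$2.10

An LP optimum is at a vertex; with two nutrient constraints at most two foods are used. Check each candidate.
strawberries only: max(773/223, 15/2) = 7.5 servings → $5.25.
oats only: max(773/184, 15/4) = 4.201 servings → $2.10.
strawberries + oats with both tight: 0.6336 servings and 3.433 servings → $2.16.
The minimum over all feasible corners is $2.10.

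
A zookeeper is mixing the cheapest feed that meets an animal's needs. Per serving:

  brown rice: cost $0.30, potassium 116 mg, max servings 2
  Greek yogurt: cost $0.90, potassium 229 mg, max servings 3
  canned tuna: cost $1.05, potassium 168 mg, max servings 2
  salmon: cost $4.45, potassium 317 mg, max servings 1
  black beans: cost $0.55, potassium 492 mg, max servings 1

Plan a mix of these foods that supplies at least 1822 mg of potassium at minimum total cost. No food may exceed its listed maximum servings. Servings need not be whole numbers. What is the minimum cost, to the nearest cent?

$7.00

Cost per mg of potassium: black beans $0.0011, brown rice $0.0026, Greek yogurt $0.0039, canned tuna $0.0063, salmon $0.0140.
Take 1 serving of black beans: +492.0 mg potassium for $0.55 (total $0.55, still need 1330.0 mg).
Take 2 servings of brown rice: +232.0 mg potassium for $0.60 (total $1.15, still need 1098.0 mg).
Take 3 servings of Greek yogurt: +687.0 mg potassium for $2.70 (total $3.85, still need 411.0 mg).
Take 2 servings of canned tuna: +336.0 mg potassium for $2.10 (total $5.95, still need 75.0 mg).
Take 0.2366 servings of salmon: +75.0 mg potassium for $1.05 (total $7.00, still need 0.0 mg).
Filling from the cheapest source first is optimal under one linear minimum: $7.00.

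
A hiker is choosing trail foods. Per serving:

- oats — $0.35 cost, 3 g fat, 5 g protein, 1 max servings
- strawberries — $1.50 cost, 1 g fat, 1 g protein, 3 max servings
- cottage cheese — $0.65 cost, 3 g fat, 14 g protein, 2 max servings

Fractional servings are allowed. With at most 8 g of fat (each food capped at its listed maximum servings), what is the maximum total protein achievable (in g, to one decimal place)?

31.3 g

Protein per g fat: cottage cheese 4.667, oats 1.667, strawberries 1.
Take 2 servings of cottage cheese: uses 6 g fat, +28.0 g protein (running total 28.0 g).
Take 0.6667 servings of oats: uses 2 g fat, +3.3 g protein (running total 31.3 g).
Greedy by best ratio exhausts the fat allowance optimally: 31.3 g.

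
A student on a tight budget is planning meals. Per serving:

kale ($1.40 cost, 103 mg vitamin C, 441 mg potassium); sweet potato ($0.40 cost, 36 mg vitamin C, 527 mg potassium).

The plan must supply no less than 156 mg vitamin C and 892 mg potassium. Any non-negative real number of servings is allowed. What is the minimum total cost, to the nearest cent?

kale only: max(156/103, 892/441) = 2.023 servings → $2.83.
sweet potato only: max(156/36, 892/527) = 4.333 servings → $1.73.
kale + sweet potato with both tight: 1.305 servings and 0.601 servings → $2.07.
The minimum over all feasible corners is $1.73.

$1.73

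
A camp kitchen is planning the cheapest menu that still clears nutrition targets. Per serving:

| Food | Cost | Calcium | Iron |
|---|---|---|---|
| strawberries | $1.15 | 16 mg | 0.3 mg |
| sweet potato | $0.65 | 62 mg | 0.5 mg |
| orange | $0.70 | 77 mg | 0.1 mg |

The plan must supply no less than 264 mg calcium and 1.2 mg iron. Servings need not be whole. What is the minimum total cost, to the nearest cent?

$2.58

With two linear requirements the optimum uses one or two foods; enumerate the corners.
strawberries only: max(264/16, 1.2/0.3) = 16.5 servings → $18.98.
sweet potato only: max(264/62, 1.2/0.5) = 4.258 servings → $2.77.
orange only: max(264/77, 1.2/0.1) = 12 servings → $8.40.
strawberries + sweet potato with both targets exact would need a negative amount; discard.
strawberries + orange with both tight: 3.07 servings and 2.791 servings → $5.48.
sweet potato + orange with both tight: 2.043 servings and 1.783 servings → $2.58.
Cheapest feasible corner: $2.58.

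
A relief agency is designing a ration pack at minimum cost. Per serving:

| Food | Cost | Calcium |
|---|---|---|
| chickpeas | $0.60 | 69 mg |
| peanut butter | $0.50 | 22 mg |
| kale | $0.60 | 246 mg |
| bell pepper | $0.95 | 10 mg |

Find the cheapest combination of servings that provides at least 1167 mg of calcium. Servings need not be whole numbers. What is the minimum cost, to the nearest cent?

$2.85

Cost per mg of calcium: kale $0.0024, chickpeas $0.0087, peanut butter $0.0227, bell pepper $0.0950.
With no serving limits, use only kale: 1167 mg / 246 mg = 4.744 servings × $0.60 = $2.85.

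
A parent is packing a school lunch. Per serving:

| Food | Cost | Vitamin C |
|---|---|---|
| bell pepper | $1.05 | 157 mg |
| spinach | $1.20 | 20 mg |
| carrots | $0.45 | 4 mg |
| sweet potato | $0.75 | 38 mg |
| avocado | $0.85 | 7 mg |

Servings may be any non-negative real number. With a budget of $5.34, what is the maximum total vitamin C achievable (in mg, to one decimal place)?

798.5 mg

Vitamin C per dollar: bell pepper 149.5, sweet potato 50.67, spinach 16.67, carrots 8.889, avocado 8.235.
With no serving limits, spend the whole cost allowance on bell pepper: $5.34 / $1.05 × 157 mg = 798.5 mg.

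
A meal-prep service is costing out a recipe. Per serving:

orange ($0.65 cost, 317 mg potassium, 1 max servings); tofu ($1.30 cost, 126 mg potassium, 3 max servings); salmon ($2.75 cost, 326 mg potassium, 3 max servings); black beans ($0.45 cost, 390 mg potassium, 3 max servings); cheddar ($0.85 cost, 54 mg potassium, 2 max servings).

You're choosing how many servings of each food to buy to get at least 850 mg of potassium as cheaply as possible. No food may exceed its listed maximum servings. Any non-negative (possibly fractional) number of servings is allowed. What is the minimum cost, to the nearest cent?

$0.98

Cost per mg of potassium: black beans $0.0012, orange $0.0021, salmon $0.0084, tofu $0.0103, cheddar $0.0157.
Take 2.179 servings of black beans: +850.0 mg potassium for $0.98 (total $0.98, still need 0.0 mg).
Filling from the cheapest source first is optimal under one linear minimum: $0.98.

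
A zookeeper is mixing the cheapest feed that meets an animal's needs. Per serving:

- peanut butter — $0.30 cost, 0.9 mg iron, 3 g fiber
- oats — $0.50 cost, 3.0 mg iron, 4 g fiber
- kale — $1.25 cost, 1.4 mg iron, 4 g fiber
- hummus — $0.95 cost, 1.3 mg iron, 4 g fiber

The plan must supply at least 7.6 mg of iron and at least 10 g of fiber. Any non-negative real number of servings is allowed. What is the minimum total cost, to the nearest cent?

$1.27

At the optimum either one food covers both requirements or two foods hit both targets exactly; no other combination can be cheaper.
peanut butter only: max(7.6/0.9, 10/3) = 8.444 servings → $2.53.
oats only: max(7.6/3.0, 10/4) = 2.533 servings → $1.27.
kale only: max(7.6/1.4, 10/4) = 5.429 servings → $6.79.
hummus only: max(7.6/1.3, 10/4) = 5.846 servings → $5.55.
peanut butter + oats: intersection lies outside the first quadrant.
peanut butter + kale with both targets exact would need a negative amount; discard.
peanut butter + hummus with both targets exact would need a negative amount; discard.
oats + kale: the both-tight solution has a negative serving — not a feasible corner.
oats + hummus with both targets exact would need a negative amount; discard.
kale + hummus with both targets exact would need a negative amount; discard.
Cheapest feasible corner: $1.27.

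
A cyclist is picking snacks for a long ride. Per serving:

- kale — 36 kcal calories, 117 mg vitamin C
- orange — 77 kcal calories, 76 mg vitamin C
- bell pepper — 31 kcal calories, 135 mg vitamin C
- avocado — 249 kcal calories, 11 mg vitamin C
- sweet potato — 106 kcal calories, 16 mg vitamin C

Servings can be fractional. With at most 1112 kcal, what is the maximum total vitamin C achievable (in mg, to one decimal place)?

Vitamin C per kcal: bell pepper 4.355, kale 3.25, orange 0.987, sweet potato 0.1509, avocado 0.04418.
With no serving limits, spend the whole calories allowance on bell pepper: 1112 kcal / 31 kcal × 135 mg = 4842.6 mg.

4842.6 mg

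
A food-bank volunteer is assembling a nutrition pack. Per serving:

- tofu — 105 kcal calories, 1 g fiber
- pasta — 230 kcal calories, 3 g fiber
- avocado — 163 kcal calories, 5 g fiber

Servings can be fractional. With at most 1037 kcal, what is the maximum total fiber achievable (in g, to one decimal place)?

31.8 g

Fiber per kcal: avocado 0.03067, pasta 0.01304, tofu 0.009524.
With no serving limits, spend the whole calories allowance on avocado: 1037 kcal / 163 kcal × 5 g = 31.8 g.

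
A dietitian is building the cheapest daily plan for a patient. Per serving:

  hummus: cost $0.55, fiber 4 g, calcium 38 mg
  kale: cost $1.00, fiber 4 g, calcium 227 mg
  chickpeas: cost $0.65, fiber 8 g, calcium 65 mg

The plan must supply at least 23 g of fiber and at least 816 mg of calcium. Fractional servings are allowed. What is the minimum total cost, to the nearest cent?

$4.05

For a min-cost LP with two ≥-constraints, a basic feasible solution has at most two positive variables.
hummus only: max(23/4, 816/38) = 21.47 servings → $11.81.
kale only: max(23/4, 816/227) = 5.75 servings → $5.75.
chickpeas only: max(23/8, 816/65) = 12.55 servings → $8.16.
hummus + kale with both tight: 2.589 servings and 3.161 servings → $4.59.
hummus + chickpeas: intersection lies outside the first quadrant.
kale + chickpeas with both tight: 3.235 servings and 1.258 servings → $4.05.
The minimum over all feasible corners is $4.05.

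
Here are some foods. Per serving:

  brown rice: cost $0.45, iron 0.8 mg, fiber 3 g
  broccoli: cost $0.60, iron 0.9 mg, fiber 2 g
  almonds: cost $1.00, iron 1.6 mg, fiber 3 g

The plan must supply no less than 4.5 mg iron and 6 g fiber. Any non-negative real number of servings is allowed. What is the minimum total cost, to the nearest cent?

An LP optimum is at a vertex; with two nutrient constraints at most two foods are used. Check each candidate.
brown rice only: max(4.5/0.8, 6/3) = 5.625 servings → $2.53.
broccoli only: max(4.5/0.9, 6/2) = 5 servings → $3.00.
almonds only: max(4.5/1.6, 6/3) = 2.812 servings → $2.81.
brown rice + broccoli with both targets exact would need a negative amount; discard.
brown rice + almonds with both targets exact would need a negative amount; discard.
broccoli + almonds with both targets exact would need a negative amount; discard.
The minimum over all feasible corners is $2.53.

$2.53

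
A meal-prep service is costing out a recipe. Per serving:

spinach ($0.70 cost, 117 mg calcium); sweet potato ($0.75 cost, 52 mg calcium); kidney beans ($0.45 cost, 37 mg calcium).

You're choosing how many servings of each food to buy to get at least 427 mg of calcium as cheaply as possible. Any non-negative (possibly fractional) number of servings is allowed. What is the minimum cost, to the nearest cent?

$2.55

Cost per mg of calcium: spinach $0.0060, kidney beans $0.0122, sweet potato $0.0144.
With no serving limits, use only spinach: 427 mg / 117 mg = 3.65 servings × $0.70 = $2.55.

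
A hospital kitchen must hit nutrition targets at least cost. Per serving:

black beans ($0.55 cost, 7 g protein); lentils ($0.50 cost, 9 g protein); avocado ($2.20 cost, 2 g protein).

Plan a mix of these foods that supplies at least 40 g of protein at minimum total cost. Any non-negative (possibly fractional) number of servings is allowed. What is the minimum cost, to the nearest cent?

$2.22

Cost per g of protein: lentils $0.0556, black beans $0.0786, avocado $1.1000.
With no serving limits, use only lentils: 40 g / 9 g = 4.444 servings × $0.50 = $2.22.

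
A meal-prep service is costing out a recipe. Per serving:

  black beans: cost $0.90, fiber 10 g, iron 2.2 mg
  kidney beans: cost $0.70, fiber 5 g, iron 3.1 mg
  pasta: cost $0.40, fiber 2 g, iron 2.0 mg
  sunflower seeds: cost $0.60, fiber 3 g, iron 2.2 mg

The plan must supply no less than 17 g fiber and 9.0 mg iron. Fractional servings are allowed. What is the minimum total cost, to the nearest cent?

$2.19

Two binding constraints pin down two serving amounts, so the optimal mix uses at most two foods. The candidates are each food alone (scaled to the tighter of fiber/iron) and each pair with both constraints tight.
black beans only: max(17/10, 9.0/2.2) = 4.091 servings → $3.68.
kidney beans only: max(17/5, 9.0/3.1) = 3.4 servings → $2.38.
pasta only: max(17/2, 9.0/2.0) = 8.5 servings → $3.40.
sunflower seeds only: max(17/3, 9.0/2.2) = 5.667 servings → $3.40.
black beans + kidney beans with both tight: 0.385 servings and 2.63 servings → $2.19.
black beans + pasta with both tight: 1.026 servings and 3.372 servings → $2.27.
black beans + sunflower seeds with both tight: 0.6753 servings and 3.416 servings → $2.66.
kidney beans + pasta with both targets exact would need a negative amount; discard.
kidney beans + sunflower seeds: the both-tight solution has a negative serving — not a feasible corner.
pasta + sunflower seeds with both targets exact would need a negative amount; discard.
Cheapest feasible corner: $2.19.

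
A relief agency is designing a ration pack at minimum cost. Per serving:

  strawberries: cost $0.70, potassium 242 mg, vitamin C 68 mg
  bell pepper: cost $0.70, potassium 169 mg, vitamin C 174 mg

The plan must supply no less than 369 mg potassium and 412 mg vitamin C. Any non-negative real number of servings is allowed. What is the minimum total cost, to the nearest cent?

$1.66

A basic optimal solution has at most two foods positive. Try each food alone and each pair with both targets met exactly.
strawberries only: max(369/242, 412/68) = 6.059 servings → $4.24.
bell pepper only: max(369/169, 412/174) = 2.368 servings → $1.66.
strawberries + bell pepper: the both-tight solution has a negative serving — not a feasible corner.
So the least-cost plan costs $1.66.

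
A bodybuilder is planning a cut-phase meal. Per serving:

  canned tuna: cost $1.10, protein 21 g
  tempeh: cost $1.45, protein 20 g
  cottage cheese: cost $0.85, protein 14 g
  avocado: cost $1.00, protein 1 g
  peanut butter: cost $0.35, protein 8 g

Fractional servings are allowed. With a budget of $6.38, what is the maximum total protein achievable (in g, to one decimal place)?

145.8 g

Protein per dollar: peanut butter 22.86, canned tuna 19.09, cottage cheese 16.47, tempeh 13.79, avocado 1.
With no serving limits, spend the whole cost allowance on peanut butter: $6.38 / $0.35 × 8 g = 145.8 g.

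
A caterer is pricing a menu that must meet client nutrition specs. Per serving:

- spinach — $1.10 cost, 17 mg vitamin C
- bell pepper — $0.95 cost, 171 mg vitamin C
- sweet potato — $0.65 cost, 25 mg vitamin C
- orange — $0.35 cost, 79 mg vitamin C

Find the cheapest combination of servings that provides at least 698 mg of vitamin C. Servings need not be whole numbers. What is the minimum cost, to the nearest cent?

Cost per mg of vitamin C: orange $0.0044, bell pepper $0.0056, sweet potato $0.0260, spinach $0.0647.
With no serving limits, use only orange: 698 mg / 79 mg = 8.835 servings × $0.35 = $3.09.

$3.09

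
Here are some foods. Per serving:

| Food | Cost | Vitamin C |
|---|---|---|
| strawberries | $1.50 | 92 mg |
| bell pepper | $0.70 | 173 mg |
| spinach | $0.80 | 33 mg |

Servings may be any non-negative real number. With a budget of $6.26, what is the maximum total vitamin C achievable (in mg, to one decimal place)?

1547.1 mg

Vitamin C per dollar: bell pepper 247.1, strawberries 61.33, spinach 41.25.
With no serving limits, spend the whole cost allowance on bell pepper: $6.26 / $0.70 × 173 mg = 1547.1 mg.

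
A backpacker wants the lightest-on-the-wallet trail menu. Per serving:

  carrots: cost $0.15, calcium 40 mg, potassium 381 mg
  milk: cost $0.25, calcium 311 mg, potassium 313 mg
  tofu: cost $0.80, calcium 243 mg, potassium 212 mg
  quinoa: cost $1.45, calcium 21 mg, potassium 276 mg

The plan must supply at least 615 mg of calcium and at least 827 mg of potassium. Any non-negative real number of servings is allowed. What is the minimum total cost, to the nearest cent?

$0.57

carrots only: max(615/40, 827/381) = 15.38 servings → $2.31.
milk only: max(615/311, 827/313) = 2.642 servings → $0.66.
tofu only: max(615/243, 827/212) = 3.901 servings → $3.12.
quinoa only: max(615/21, 827/276) = 29.29 servings → $42.46.
carrots + milk with both tight: 0.6106 servings and 1.899 servings → $0.57.
carrots + tofu with both tight: 0.8392 servings and 2.393 servings → $2.04.
carrots + quinoa: the both-tight solution has a negative serving — not a feasible corner.
milk + tofu with both targets exact would need a negative amount; discard.
milk + quinoa with both tight: 1.922 servings and 0.8163 servings → $1.66.
tofu + quinoa with both tight: 2.433 servings and 1.127 servings → $3.58.
Cheapest feasible corner: $0.57.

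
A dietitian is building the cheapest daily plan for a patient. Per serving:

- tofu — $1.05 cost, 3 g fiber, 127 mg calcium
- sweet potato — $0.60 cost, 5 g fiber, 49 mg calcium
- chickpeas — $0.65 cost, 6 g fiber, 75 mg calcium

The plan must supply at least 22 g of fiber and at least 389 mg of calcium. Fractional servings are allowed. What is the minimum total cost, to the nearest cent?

$3.31

Check every corner: each single food scaled to meet both minima, and each pair solved so both constraints bind.
tofu only: max(22/3, 389/127) = 7.333 servings → $7.70.
sweet potato only: max(22/5, 389/49) = 7.939 servings → $4.76.
chickpeas only: max(22/6, 389/75) = 5.187 servings → $3.37.
tofu + sweet potato with both tight: 1.777 servings and 3.334 servings → $3.87.
tofu + chickpeas with both tight: 1.274 servings and 3.03 servings → $3.31.
sweet potato + chickpeas: the both-tight solution has a negative serving — not a feasible corner.
So the least-cost plan costs $3.31.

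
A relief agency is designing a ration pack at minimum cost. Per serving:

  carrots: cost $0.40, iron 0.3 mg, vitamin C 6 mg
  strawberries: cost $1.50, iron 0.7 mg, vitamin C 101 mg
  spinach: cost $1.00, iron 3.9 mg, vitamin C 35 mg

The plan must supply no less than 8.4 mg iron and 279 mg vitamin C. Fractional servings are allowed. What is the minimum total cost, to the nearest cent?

Minimising a linear cost over {iron ≥ 8.4, vitamin C ≥ 279, servings ≥ 0} — the optimum is at a vertex, using one or two foods.
carrots only: max(8.4/0.3, 279/6) = 46.5 servings → $18.60.
strawberries only: max(8.4/0.7, 279/101) = 12 servings → $18.00.
spinach only: max(8.4/3.9, 279/35) = 7.971 servings → $7.97.
carrots + strawberries with both tight: 25.02 servings and 1.276 servings → $11.92.
carrots + spinach with both targets exact would need a negative amount; discard.
strawberries + spinach with both tight: 2.15 servings and 1.768 servings → $4.99.
The minimum over all feasible corners is $4.99.

$4.99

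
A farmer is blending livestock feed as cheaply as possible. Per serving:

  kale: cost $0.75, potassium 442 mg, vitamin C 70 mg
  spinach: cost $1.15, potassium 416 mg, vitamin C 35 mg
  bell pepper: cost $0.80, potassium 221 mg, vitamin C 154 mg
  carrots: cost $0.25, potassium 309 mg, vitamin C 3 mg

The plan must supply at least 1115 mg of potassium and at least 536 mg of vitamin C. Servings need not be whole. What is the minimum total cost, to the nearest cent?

$3.05

kale only: max(1115/442, 536/70) = 7.657 servings → $5.74.
spinach only: max(1115/416, 536/35) = 15.31 servings → $17.61.
bell pepper only: max(1115/221, 536/154) = 5.045 servings → $4.04.
carrots only: max(1115/309, 536/3) = 178.7 servings → $44.67.
kale + spinach with both targets exact would need a negative amount; discard.
kale + bell pepper with both tight: 1.012 servings and 3.02 servings → $3.18.
kale + carrots with both targets exact would need a negative amount; discard.
spinach + bell pepper with both tight: 0.9454 servings and 3.266 servings → $3.70.
spinach + carrots with both targets exact would need a negative amount; discard.
bell pepper + carrots with both tight: 3.458 servings and 1.135 servings → $3.05.
So the least-cost plan costs $3.05.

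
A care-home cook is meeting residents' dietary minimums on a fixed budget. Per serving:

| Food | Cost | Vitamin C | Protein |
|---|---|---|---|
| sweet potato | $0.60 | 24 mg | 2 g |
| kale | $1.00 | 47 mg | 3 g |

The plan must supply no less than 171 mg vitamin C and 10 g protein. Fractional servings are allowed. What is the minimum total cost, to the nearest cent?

$3.64

An LP optimum is at a vertex; with two nutrient constraints at most two foods are used. Check each candidate.
sweet potato only: max(171/24, 10/2) = 7.125 servings → $4.28.
kale only: max(171/47, 10/3) = 3.638 servings → $3.64.
sweet potato + kale: the both-tight solution has a negative serving — not a feasible corner.
The minimum over all feasible corners is $3.64.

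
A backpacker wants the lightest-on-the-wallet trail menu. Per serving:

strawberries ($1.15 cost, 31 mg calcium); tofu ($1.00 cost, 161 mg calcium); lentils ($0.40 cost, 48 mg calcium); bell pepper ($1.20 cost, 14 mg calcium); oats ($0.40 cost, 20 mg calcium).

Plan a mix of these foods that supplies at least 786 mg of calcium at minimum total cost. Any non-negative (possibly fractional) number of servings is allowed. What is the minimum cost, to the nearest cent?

$4.88

Cost per mg of calcium: tofu $0.0062, lentils $0.0083, oats $0.0200, strawberries $0.0371, bell pepper $0.0857.
With no serving limits, use only tofu: 786 mg / 161 mg = 4.882 servings × $1.00 = $4.88.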